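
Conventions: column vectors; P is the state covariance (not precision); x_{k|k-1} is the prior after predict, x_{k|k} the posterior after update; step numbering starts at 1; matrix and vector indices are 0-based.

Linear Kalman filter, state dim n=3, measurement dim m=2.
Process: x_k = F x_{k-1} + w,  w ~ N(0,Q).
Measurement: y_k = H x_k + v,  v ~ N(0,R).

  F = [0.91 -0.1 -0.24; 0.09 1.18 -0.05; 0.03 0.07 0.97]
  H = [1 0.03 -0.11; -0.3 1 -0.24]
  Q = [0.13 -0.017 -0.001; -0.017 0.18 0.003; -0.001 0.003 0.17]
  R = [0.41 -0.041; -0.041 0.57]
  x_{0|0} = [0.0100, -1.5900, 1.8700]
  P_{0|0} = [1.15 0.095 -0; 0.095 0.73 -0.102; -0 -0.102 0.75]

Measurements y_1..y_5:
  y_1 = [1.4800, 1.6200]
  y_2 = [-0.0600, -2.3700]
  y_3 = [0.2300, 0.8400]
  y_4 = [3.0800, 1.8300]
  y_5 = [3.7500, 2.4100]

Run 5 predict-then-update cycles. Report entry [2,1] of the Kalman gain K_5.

K[2,1] = -0.0352

step 1: x^-=[-0.2807, -1.9688, 1.7029]  P^-=[1.1106 0.1296 -0.1319; 0.1296 1.2399 -0.0824; -0.1319 -0.0824 0.8668]  S=[1.5696 -0.1487; -0.1487 1.9025]  K=[0.7161 -0.0344; 0.1741 0.6553; -0.1601 -0.1444]  nu=[2.0071, 3.9133]  x^+=[1.0219, 0.9449, 0.8167]  P^+=[0.2963 0.0457 0.0240; 0.0457 0.4093 0.1220; 0.0240 0.1220 0.7938]
step 2: x^-=[0.6394, 1.1661, 0.8890]  P^-=[0.4122 -0.0184 -0.1707; -0.0184 0.7494 0.1423; -0.1707 0.1423 0.9373]  S=[0.8698 -0.1170; -0.1170 1.3287]  K=[0.4905 -0.0329; 0.0604 0.5478; -0.3169 -0.0516]  nu=[-0.6366, -3.1309]  x^+=[0.4302, -0.5875, 1.2523]  P^+=[0.1978 0.0110 -0.0395; 0.0110 0.3553 0.1758; -0.0395 0.1758 0.8503]
step 3: x^-=[0.1497, -0.7171, 1.1865]  P^-=[0.3700 -0.0671 -0.2500; -0.0671 0.6603 0.1893; -0.2500 0.1893 0.9936]  S=[0.8424 -0.1429; -0.1429 1.2343]  K=[0.4624 -0.0422; 0.0066 0.5153; -0.4246 -0.0282]  nu=[0.2324, 1.8868]  x^+=[0.1776, 0.2566, 1.0346]  P^+=[0.1822 -0.0088 -0.0854; -0.0088 0.3336 0.1783; -0.0854 0.1783 0.8442]
step 4: x^-=[-0.1124, 0.2670, 1.0268]  P^-=[0.3803 -0.0846 -0.2905; -0.0846 0.6259 0.1859; -0.2905 0.1859 0.9853]  S=[0.8604 -0.1558; -0.1558 1.2066]  K=[0.4678 -0.0465; -0.0094 0.5016; -0.4624 -0.0294]  nu=[3.2973, 1.7757]  x^+=[1.3475, 1.1266, -0.5502]  P^+=[0.1826 -0.0160 -0.1048; -0.0160 0.3208 0.1638; -0.1048 0.1638 0.8045]
step 5: x^-=[1.2456, 1.4781, -0.4144]  P^-=[0.3874 -0.0859 -0.2969; -0.0859 0.6084 0.1683; -0.2969 0.1683 0.9448]  S=[0.8684 -0.1574; -0.1574 1.1957]  K=[0.4721 -0.0473; -0.0094 0.4954; -0.4622 -0.0352]  nu=[2.4145, 1.2061]  x^+=[2.3286, 2.0529, -1.5728]  P^+=[0.1841 -0.0171 -0.1086; -0.0171 0.3134 0.1494; -0.1086 0.1494 0.7629]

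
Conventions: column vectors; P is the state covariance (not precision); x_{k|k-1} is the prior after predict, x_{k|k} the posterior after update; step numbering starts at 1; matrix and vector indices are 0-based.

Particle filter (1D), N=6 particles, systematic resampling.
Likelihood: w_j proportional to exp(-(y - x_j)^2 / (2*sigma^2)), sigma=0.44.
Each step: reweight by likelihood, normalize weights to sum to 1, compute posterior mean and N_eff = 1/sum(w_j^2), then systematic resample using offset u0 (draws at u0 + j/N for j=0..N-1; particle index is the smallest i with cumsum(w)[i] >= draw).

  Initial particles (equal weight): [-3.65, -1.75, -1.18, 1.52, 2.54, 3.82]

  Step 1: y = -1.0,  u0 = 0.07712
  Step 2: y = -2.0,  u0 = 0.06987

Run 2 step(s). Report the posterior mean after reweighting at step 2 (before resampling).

step 1: w=[0.0000, 0.2028, 0.7972, 0.0000, 0.0000, 0.0000]  mean=-1.2956  Neff=1.4778  idx=[1, 2, 2, 2, 2, 2]
step 2: w=[0.4914, 0.1017, 0.1017, 0.1017, 0.1017, 0.1017]  mean=-1.4601  Neff=3.4103  idx=[0, 0, 0, 1, 3, 5]

post_mean = -1.4601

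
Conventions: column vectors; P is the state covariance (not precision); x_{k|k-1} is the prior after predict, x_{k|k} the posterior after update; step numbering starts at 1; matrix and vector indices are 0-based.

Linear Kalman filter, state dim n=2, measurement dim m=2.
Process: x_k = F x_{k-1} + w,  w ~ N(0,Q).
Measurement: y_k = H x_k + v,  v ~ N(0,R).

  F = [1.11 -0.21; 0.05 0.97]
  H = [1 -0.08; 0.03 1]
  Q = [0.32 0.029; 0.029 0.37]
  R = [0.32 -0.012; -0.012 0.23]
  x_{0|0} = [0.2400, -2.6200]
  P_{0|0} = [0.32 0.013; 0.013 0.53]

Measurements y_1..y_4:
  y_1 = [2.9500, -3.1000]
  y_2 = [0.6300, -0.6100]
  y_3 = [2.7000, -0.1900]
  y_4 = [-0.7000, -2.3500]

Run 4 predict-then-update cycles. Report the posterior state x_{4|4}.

step 1: x^-=[0.8166, -2.5294]  P^-=[0.7316 -0.0473; -0.0473 0.8707]  S=[1.0647 -0.1069; -0.1069 1.0986]  K=[0.6951 0.0446; -0.0307 0.7883]  nu=[1.9310, -0.5951]  x^+=[2.1324, -3.0578]  P^+=[0.2215 -0.0047; -0.0047 0.1818]
step 2: x^-=[3.0091, -2.8595]  P^-=[0.6032 -0.0008; -0.0008 0.5412]  S=[0.9268 -0.0380; -0.0380 0.7717]  K=[0.6531 0.0546; -0.0189 0.7003]  nu=[-2.6079, 2.1592]  x^+=[1.4236, -1.2981]  P^+=[0.2082 -0.0015; -0.0015 0.1614]
step 3: x^-=[1.8528, -1.1880]  P^-=[0.5844 0.0061; 0.0061 0.5222]  S=[0.9068 -0.0302; -0.0302 0.7531]  K=[0.6459 0.0572; -0.0163 0.6930]  nu=[0.7521, 0.9424]  x^+=[2.3925, -0.5472]  P^+=[0.2059 -0.0008; -0.0008 0.1596]
step 4: x^-=[2.7706, -0.4111]  P^-=[0.5811 0.0071; 0.0071 0.5206]  S=[0.9033 -0.0291; -0.0291 0.7516]  K=[0.6445 0.0576; -0.0159 0.6924]  nu=[-3.5035, -2.0220]  x^+=[0.3959, -1.7553]  P^+=[0.2055 -0.0006; -0.0006 0.1595]

x_post = [0.3959, -1.7553]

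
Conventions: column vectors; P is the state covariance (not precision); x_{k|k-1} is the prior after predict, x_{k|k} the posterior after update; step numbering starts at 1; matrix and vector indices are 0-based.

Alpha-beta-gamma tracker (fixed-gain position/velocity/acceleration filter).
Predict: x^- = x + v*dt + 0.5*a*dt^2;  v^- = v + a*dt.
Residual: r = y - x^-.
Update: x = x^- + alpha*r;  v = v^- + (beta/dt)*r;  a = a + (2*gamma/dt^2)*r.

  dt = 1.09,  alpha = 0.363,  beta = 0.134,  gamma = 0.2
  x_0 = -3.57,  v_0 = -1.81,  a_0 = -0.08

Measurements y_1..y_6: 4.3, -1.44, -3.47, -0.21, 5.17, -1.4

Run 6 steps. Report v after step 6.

v_post = -2.1416

step 1: x_pred=-5.5904  r=9.8904  x^+=-2.0002  v^+=-0.6813  a^+=3.2498
step 2: x_pred=-0.8123  r=-0.6277  x^+=-1.0401  v^+=2.7838  a^+=3.0385
step 3: x_pred=3.7993  r=-7.2693  x^+=1.1605  v^+=5.2021  a^+=0.5911
step 4: x_pred=7.1820  r=-7.3920  x^+=4.4987  v^+=4.9377  a^+=-1.8975
step 5: x_pred=8.7536  r=-3.5836  x^+=7.4527  v^+=2.4289  a^+=-3.1040
step 6: x_pred=8.2562  r=-9.6562  x^+=4.7510  v^+=-2.1416  a^+=-6.3550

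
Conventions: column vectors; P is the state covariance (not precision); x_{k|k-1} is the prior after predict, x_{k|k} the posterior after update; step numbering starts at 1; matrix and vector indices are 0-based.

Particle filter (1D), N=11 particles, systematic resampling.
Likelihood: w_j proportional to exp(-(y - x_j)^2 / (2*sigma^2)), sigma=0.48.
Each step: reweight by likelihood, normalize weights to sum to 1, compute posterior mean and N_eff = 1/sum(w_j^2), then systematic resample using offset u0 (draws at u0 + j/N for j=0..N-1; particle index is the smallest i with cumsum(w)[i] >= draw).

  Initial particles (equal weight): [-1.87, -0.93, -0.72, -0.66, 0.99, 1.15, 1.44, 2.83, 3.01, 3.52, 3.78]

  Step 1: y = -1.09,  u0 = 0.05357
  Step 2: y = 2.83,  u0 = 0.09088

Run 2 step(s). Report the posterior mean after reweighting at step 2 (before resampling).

step 1: w=[0.1017, 0.3603, 0.2830, 0.2550, 0.0000, 0.0000, 0.0000, 0.0000, 0.0000, 0.0000, 0.0000]  mean=-0.8973  Neff=3.5058  idx=[0, 1, 1, 1, 1, 2, 2, 2, 3, 3, 3]
step 2: w=[0.0000, 0.0034, 0.0034, 0.0034, 0.0034, 0.0939, 0.0939, 0.0939, 0.2349, 0.2349, 0.2349]  mean=-0.6805  Neff=5.2061  idx=[5, 6, 7, 8, 8, 9, 9, 9, 10, 10, 10]

post_mean = -0.6805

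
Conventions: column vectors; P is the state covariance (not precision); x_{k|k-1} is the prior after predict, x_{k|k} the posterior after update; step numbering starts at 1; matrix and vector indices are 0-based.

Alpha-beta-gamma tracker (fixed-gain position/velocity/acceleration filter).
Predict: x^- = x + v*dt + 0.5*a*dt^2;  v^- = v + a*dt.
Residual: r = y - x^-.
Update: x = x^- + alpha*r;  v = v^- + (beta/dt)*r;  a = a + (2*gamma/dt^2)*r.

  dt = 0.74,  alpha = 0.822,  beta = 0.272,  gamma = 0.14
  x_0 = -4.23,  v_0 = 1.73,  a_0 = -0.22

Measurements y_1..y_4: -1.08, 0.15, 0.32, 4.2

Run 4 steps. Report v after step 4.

v_post = 2.7550

step 1: x_pred=-3.0100  r=1.9300  x^+=-1.4235  v^+=2.2766  a^+=0.7669
step 2: x_pred=0.4711  r=-0.3211  x^+=0.2072  v^+=2.7261  a^+=0.6027
step 3: x_pred=2.3895  r=-2.0695  x^+=0.6884  v^+=2.4114  a^+=-0.4555
step 4: x_pred=2.3481  r=1.8519  x^+=3.8704  v^+=2.7550  a^+=0.4914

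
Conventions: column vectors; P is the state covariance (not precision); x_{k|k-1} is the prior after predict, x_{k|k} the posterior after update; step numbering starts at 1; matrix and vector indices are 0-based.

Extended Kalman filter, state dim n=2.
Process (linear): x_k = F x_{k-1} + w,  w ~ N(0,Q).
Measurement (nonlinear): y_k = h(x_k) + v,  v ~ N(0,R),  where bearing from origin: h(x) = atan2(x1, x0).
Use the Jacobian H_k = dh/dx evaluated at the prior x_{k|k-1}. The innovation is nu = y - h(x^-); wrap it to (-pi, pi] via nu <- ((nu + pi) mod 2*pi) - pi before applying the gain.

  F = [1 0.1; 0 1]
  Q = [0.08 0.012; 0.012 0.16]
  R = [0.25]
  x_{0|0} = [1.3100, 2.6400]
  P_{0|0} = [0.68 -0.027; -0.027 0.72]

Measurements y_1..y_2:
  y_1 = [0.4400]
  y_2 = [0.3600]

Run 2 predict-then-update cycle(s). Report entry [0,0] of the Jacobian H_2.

step 1: x^-=[1.5740, 2.6400]  P^-=[0.7618 0.0570; 0.0570 0.8800]  H_jac=[-0.2795 0.1666]  S=[0.3286]  K=[-0.6189; 0.3977]  nu=[-0.5932]  x^+=[1.9411, 2.4041]  P^+=[0.6359 0.1379; 0.1379 0.8280]
step 2: x^-=[2.1815, 2.4041]  P^-=[0.7518 0.2327; 0.2327 0.9880]  H_jac=[-0.2281 0.2070]  S=[0.3095]  K=[-0.3985; 0.4893]  nu=[-0.4739]  x^+=[2.3704, 2.1722]  P^+=[0.7026 0.2930; 0.2930 0.9139]

H_jac[0,0] = -0.2281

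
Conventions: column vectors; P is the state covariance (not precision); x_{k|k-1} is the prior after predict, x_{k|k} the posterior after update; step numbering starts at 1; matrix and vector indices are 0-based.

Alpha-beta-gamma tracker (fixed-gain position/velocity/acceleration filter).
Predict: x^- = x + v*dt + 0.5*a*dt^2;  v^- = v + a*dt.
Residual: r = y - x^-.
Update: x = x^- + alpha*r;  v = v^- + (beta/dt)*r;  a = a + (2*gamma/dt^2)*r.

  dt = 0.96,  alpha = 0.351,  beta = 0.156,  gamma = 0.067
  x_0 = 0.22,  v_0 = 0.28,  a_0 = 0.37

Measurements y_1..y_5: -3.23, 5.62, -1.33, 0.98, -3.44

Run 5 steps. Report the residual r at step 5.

resid = -6.0483

step 1: x_pred=0.6593  r=-3.8893  x^+=-0.7058  v^+=0.0032  a^+=-0.1955
step 2: x_pred=-0.7929  r=6.4129  x^+=1.4580  v^+=0.8576  a^+=0.7369
step 3: x_pred=2.6209  r=-3.9509  x^+=1.2341  v^+=0.9230  a^+=0.1625
step 4: x_pred=2.1951  r=-1.2151  x^+=1.7686  v^+=0.8815  a^+=-0.0142
step 5: x_pred=2.6083  r=-6.0483  x^+=0.4854  v^+=-0.1150  a^+=-0.8936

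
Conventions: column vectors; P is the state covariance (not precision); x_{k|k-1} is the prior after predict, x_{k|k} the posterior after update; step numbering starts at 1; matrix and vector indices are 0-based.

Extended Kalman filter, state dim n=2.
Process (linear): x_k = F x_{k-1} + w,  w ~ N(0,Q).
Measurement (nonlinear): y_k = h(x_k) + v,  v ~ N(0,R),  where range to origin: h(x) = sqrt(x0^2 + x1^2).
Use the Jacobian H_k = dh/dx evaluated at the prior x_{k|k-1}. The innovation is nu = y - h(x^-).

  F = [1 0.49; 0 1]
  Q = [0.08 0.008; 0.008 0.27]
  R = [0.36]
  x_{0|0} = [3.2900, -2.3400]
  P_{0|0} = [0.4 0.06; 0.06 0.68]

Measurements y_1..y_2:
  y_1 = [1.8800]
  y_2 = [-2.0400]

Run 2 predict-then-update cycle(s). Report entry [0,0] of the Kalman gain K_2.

K[0,0] = 0.0459

step 1: x^-=[2.1434, -2.3400]  P^-=[0.7021 0.4012; 0.4012 0.9500]  H_jac=[0.6755 -0.7374]  S=[0.7972]  K=[0.2237; -0.5388]  nu=[-1.2933]  x^+=[1.8540, -1.6432]  P^+=[0.6622 0.4973; 0.4973 0.7186]
step 2: x^-=[1.0489, -1.6432]  P^-=[1.4020 0.8574; 0.8574 0.9886]  H_jac=[0.5381 -0.8429]  S=[0.6906]  K=[0.0459; -0.5386]  nu=[-3.9894]  x^+=[0.8659, 0.5056]  P^+=[1.4006 0.8745; 0.8745 0.7882]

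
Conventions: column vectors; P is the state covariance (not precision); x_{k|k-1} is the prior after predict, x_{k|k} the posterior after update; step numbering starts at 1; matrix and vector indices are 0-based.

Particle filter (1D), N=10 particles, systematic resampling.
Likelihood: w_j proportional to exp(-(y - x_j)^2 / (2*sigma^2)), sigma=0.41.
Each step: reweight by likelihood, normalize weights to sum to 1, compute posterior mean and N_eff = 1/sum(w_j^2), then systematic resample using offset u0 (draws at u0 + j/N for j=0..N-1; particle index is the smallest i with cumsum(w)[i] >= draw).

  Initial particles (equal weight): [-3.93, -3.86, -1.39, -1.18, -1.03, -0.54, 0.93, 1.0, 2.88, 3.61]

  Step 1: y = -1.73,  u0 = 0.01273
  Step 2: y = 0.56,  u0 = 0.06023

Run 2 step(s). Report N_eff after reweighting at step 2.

step 1: w=[0.0000, 0.0000, 0.5201, 0.2983, 0.1708, 0.0109, 0.0000, 0.0000, 0.0000, 0.0000]  mean=-1.2566  Neff=2.5725  idx=[2, 2, 2, 2, 2, 2, 3, 3, 3, 4]
step 2: w=[0.0124, 0.0124, 0.0124, 0.0124, 0.0124, 0.0124, 0.1247, 0.1247, 0.1247, 0.5511]  mean=-1.1130  Neff=2.8463  idx=[4, 6, 7, 8, 9, 9, 9, 9, 9, 9]

N_eff = 2.8463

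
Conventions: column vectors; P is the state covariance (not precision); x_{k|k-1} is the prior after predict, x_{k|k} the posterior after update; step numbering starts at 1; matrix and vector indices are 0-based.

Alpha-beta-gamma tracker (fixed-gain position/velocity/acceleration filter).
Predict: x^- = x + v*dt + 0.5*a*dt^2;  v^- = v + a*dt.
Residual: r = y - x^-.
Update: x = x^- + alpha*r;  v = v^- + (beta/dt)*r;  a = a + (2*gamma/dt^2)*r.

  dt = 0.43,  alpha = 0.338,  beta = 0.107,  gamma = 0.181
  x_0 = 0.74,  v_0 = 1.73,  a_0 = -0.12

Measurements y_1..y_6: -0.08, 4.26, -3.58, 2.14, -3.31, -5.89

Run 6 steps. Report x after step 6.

x_post = -5.5751

step 1: x_pred=1.4728  r=-1.5528  x^+=0.9480  v^+=1.2920  a^+=-3.1601
step 2: x_pred=1.2114  r=3.0486  x^+=2.2418  v^+=0.6918  a^+=2.8086
step 3: x_pred=2.7989  r=-6.3789  x^+=0.6428  v^+=0.3121  a^+=-9.6802
step 4: x_pred=-0.1179  r=2.2579  x^+=0.6453  v^+=-3.2885  a^+=-5.2597
step 5: x_pred=-1.2550  r=-2.0550  x^+=-1.9496  v^+=-6.0615  a^+=-9.2830
step 6: x_pred=-5.4143  r=-0.4757  x^+=-5.5751  v^+=-10.1716  a^+=-10.2143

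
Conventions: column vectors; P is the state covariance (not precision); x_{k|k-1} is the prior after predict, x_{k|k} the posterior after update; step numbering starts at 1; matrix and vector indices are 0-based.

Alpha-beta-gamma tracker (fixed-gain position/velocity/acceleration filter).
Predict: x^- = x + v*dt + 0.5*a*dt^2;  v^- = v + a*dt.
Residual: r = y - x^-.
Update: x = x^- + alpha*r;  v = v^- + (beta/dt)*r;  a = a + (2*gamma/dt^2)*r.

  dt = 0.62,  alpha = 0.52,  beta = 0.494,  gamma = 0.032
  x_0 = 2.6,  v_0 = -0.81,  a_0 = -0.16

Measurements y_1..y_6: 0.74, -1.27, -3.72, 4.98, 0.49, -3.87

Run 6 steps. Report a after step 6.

a_post = -0.4426

step 1: x_pred=2.0670  r=-1.3270  x^+=1.3770  v^+=-1.9666  a^+=-0.3809
step 2: x_pred=0.0845  r=-1.3545  x^+=-0.6198  v^+=-3.2820  a^+=-0.6065
step 3: x_pred=-2.7712  r=-0.9488  x^+=-3.2646  v^+=-4.4139  a^+=-0.7644
step 4: x_pred=-6.1482  r=11.1282  x^+=-0.3615  v^+=3.9787  a^+=1.0883
step 5: x_pred=2.3145  r=-1.8245  x^+=1.3658  v^+=3.1998  a^+=0.7846
step 6: x_pred=3.5004  r=-7.3704  x^+=-0.3322  v^+=-2.1863  a^+=-0.4426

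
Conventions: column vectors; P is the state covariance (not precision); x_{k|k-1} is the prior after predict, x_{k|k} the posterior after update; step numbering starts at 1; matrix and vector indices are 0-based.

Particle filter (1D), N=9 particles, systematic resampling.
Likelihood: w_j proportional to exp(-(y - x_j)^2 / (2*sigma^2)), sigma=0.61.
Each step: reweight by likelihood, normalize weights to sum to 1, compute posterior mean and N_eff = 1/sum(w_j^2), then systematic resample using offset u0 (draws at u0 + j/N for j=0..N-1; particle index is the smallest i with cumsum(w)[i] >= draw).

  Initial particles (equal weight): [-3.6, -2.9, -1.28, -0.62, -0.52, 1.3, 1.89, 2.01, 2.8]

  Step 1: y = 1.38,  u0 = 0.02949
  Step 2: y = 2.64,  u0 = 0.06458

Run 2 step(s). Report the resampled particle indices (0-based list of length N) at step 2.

step 1: w=[0.0000, 0.0000, 0.0000, 0.0020, 0.0033, 0.4197, 0.2985, 0.2483, 0.0282]  mean=1.6848  Neff=3.0514  idx=[5, 5, 5, 5, 6, 6, 6, 7, 7]
step 2: w=[0.0305, 0.0305, 0.0305, 0.0305, 0.1597, 0.1597, 0.1597, 0.1995, 0.1995]  mean=1.8660  Neff=6.2560  idx=[2, 4, 5, 5, 6, 7, 7, 8, 8]

resampled_idx = [2, 4, 5, 5, 6, 7, 7, 8, 8]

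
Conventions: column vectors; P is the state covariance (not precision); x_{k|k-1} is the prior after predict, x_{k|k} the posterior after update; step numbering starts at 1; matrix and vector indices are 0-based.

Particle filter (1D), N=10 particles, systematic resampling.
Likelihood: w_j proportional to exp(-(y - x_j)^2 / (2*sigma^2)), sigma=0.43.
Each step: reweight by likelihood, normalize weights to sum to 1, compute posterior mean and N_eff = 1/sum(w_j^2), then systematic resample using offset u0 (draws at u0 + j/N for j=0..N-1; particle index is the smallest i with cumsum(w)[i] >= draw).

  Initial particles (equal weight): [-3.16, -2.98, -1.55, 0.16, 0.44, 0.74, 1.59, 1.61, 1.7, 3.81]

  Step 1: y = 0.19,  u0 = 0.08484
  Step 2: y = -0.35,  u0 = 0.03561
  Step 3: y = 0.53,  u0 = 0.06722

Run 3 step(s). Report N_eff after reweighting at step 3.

N_eff = 9.7200

step 1: w=[0.0000, 0.0000, 0.0001, 0.4347, 0.3680, 0.1923, 0.0022, 0.0019, 0.0009, 0.0000]  mean=0.3816  Neff=2.7676  idx=[3, 3, 3, 3, 4, 4, 4, 4, 5, 5]
step 2: w=[0.1768, 0.1768, 0.1768, 0.1768, 0.0661, 0.0661, 0.0661, 0.0661, 0.0144, 0.0144]  mean=0.2507  Neff=7.0008  idx=[0, 0, 1, 1, 2, 3, 3, 4, 5, 7]
step 3: w=[0.0889, 0.0889, 0.0889, 0.0889, 0.0889, 0.0889, 0.0889, 0.1259, 0.1259, 0.1259]  mean=0.2658  Neff=9.7200  idx=[0, 1, 3, 4, 5, 6, 7, 8, 8, 9]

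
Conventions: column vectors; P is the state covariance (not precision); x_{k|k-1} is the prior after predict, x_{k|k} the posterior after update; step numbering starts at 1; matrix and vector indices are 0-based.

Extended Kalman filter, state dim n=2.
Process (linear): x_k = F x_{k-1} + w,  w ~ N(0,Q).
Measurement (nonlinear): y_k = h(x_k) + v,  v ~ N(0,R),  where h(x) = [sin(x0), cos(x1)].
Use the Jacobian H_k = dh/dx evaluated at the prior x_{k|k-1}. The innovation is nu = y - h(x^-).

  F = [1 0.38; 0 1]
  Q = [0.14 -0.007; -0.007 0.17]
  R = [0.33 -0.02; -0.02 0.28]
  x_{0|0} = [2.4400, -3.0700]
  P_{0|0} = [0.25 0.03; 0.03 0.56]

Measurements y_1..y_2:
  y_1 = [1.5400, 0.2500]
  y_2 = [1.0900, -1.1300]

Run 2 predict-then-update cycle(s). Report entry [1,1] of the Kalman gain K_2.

step 1: x^-=[1.2734, -3.0700]  P^-=[0.4937 0.2358; 0.2358 0.7300]  H_jac=[0.2930 0.0000; 0.0000 0.0715]  S=[0.3724 -0.0151; -0.0151 0.2837]  K=[0.3917 0.0802; 0.1934 0.1943]  nu=[0.5839, 1.2474]  x^+=[1.6022, -2.7147]  P^+=[0.4356 0.2045; 0.2045 0.7065]
step 2: x^-=[0.5706, -2.7147]  P^-=[0.8331 0.4660; 0.4660 0.8765]  H_jac=[0.8416 0.0000; 0.0000 0.4141]  S=[0.9200 0.1424; 0.1424 0.4303]  K=[0.7300 0.2069; 0.3117 0.7403]  nu=[0.5498, -0.2197]  x^+=[0.9266, -2.7060]  P^+=[0.2814 0.1046; 0.1046 0.4856]

K[1,1] = 0.7403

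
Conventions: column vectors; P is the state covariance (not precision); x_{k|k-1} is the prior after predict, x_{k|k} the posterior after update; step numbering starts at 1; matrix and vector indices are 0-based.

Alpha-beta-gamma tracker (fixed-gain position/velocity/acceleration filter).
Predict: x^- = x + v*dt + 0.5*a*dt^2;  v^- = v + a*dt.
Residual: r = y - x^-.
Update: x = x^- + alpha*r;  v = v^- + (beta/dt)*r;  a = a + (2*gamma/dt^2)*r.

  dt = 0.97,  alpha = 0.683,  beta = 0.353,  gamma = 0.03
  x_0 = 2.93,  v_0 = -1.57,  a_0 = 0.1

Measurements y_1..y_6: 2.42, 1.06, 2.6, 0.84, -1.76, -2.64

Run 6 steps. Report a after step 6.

step 1: x_pred=1.4541  r=0.9659  x^+=2.1138  v^+=-1.1215  a^+=0.1616
step 2: x_pred=1.1020  r=-0.0420  x^+=1.0733  v^+=-0.9800  a^+=0.1589
step 3: x_pred=0.1974  r=2.4026  x^+=1.8384  v^+=0.0484  a^+=0.3121
step 4: x_pred=2.0322  r=-1.1922  x^+=1.2179  v^+=-0.0827  a^+=0.2361
step 5: x_pred=1.2488  r=-3.0088  x^+=-0.8062  v^+=-0.9486  a^+=0.0442
step 6: x_pred=-1.7056  r=-0.9344  x^+=-2.3438  v^+=-1.2458  a^+=-0.0154

a_post = -0.0154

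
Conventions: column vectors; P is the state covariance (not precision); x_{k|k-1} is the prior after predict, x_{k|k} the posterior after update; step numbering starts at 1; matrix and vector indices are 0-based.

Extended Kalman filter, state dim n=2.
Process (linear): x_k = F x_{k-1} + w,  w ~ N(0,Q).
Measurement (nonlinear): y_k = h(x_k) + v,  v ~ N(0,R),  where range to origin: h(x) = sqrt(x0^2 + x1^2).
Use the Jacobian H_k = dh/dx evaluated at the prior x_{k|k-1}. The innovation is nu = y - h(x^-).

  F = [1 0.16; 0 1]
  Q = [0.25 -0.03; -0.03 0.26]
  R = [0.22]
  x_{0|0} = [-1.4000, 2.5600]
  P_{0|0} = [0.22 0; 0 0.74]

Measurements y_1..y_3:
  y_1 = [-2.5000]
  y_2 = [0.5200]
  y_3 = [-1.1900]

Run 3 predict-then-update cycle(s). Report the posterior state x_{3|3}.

x_post = [-0.0337, 0.4783]

step 1: x^-=[-0.9904, 2.5600]  P^-=[0.4889 0.0884; 0.0884 1.0000]  H_jac=[-0.3608 0.9326]  S=[1.0940]  K=[-0.0859; 0.8234]  nu=[-5.2449]  x^+=[-0.5399, -1.7585]  P^+=[0.4809 0.1658; 0.1658 0.2584]
step 2: x^-=[-0.8212, -1.7585]  P^-=[0.7905 0.1771; 0.1771 0.5184]  H_jac=[-0.4231 -0.9061]  S=[0.9229]  K=[-0.5363; -0.5901]  nu=[-1.4208]  x^+=[-0.0592, -0.9201]  P^+=[0.5251 -0.1150; -0.1150 0.1970]
step 3: x^-=[-0.2064, -0.9201]  P^-=[0.7433 -0.1135; -0.1135 0.4570]  H_jac=[-0.2189 -0.9757]  S=[0.6422]  K=[-0.0810; -0.6556]  nu=[-2.1329]  x^+=[-0.0337, 0.4783]  P^+=[0.7391 -0.1476; -0.1476 0.1809]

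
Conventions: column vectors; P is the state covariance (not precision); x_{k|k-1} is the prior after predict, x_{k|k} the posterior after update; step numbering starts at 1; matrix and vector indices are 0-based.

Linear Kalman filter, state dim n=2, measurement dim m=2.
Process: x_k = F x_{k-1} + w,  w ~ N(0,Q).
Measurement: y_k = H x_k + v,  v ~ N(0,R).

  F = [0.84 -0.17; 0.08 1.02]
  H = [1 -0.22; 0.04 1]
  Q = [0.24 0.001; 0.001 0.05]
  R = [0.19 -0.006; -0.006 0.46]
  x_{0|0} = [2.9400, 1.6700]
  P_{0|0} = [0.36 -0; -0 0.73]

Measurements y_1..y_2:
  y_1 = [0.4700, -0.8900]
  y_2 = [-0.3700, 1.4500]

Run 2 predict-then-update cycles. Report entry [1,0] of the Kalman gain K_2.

K[1,0] = -0.1002

step 1: x^-=[2.1857, 1.9386]  P^-=[0.5151 -0.1014; -0.1014 0.8118]  S=[0.7890 -0.2645; -0.2645 1.2645]  K=[0.7095 0.0845; -0.1513 0.6071]  nu=[-1.2892, -2.9160]  x^+=[1.0247, 0.3633]  P^+=[0.1407 0.0290; 0.0290 0.2790]
step 2: x^-=[0.7989, 0.4526]  P^-=[0.3390 -0.0135; -0.0135 0.3459]  S=[0.5517 -0.0819; -0.0819 0.8054]  K=[0.6294 0.0641; -0.1002 0.4187]  nu=[-1.0694, 0.9655]  x^+=[0.1878, 0.9639]  P^+=[0.1238 0.0208; 0.0208 0.1924]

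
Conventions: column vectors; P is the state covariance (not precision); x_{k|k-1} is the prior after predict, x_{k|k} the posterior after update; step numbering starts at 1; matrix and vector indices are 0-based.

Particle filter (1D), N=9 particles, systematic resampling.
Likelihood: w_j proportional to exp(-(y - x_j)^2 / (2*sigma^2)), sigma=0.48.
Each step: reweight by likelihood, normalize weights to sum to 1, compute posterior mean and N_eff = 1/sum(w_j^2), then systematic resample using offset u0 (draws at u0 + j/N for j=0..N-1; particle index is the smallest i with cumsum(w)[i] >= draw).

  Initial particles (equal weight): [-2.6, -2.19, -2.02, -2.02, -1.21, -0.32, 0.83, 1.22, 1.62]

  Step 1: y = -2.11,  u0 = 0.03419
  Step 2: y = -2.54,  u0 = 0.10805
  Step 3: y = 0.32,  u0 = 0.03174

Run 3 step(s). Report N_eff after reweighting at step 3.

N_eff = 4.9673

step 1: w=[0.1597, 0.2652, 0.2642, 0.2642, 0.0464, 0.0003, 0.0000, 0.0000, 0.0000]  mean=-2.1197  Neff=4.2083  idx=[0, 0, 1, 1, 2, 2, 3, 3, 3]
step 2: w=[0.1575, 0.1575, 0.1217, 0.1217, 0.0883, 0.0883, 0.0883, 0.0883, 0.0883]  mean=-2.2441  Neff=8.4566  idx=[0, 1, 2, 3, 3, 5, 6, 7, 8]
step 3: w=[0.0003, 0.0003, 0.0371, 0.0371, 0.0371, 0.2220, 0.2220, 0.2220, 0.2220]  mean=-2.0393  Neff=4.9673  idx=[2, 5, 5, 6, 6, 7, 7, 8, 8]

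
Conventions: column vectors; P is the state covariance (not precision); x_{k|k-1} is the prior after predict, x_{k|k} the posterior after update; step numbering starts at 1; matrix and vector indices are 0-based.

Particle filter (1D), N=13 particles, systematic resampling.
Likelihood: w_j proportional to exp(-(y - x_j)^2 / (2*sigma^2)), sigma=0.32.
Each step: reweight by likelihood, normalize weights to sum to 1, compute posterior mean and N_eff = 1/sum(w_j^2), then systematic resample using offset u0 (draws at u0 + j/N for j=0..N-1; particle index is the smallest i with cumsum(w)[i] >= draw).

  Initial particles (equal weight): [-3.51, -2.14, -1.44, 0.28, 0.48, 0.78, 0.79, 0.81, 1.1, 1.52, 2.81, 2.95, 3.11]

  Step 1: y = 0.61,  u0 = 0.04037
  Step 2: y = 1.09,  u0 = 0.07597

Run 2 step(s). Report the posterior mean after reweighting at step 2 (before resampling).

post_mean = 0.8168

step 1: w=[0.0000, 0.0000, 0.0000, 0.1341, 0.2102, 0.1983, 0.1949, 0.1878, 0.0707, 0.0040, 0.0000, 0.0000, 0.0000]  mean=0.6830  Neff=5.5631  idx=[3, 3, 4, 4, 5, 5, 5, 6, 6, 6, 7, 7, 8]
step 2: w=[0.0062, 0.0062, 0.0247, 0.0247, 0.0951, 0.0951, 0.0951, 0.0979, 0.0979, 0.0979, 0.1036, 0.1036, 0.1519]  mean=0.8168  Neff=9.8276  idx=[4, 4, 5, 6, 7, 8, 8, 9, 10, 11, 11, 12, 12]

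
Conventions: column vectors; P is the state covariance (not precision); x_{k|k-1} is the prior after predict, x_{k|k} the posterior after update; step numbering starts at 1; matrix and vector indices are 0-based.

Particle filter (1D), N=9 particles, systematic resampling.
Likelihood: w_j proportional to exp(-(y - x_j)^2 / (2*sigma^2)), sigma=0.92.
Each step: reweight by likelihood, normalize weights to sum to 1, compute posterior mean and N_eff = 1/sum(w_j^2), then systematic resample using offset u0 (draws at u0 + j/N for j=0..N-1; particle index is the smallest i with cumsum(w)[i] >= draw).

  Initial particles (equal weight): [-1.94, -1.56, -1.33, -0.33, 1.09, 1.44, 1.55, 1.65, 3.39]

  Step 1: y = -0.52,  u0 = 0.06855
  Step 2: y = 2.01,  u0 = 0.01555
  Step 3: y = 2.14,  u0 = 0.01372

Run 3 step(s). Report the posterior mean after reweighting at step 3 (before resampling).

post_mean = 1.4139

step 1: w=[0.1030, 0.1789, 0.2300, 0.3318, 0.0733, 0.0350, 0.0270, 0.0210, 0.0000]  mean=-0.6874  Neff=4.6870  idx=[0, 1, 2, 2, 3, 3, 3, 4, 6]
step 2: w=[0.0001, 0.0003, 0.0009, 0.0009, 0.0244, 0.0244, 0.0244, 0.3766, 0.5480]  mean=1.2327  Neff=2.2529  idx=[4, 7, 7, 7, 8, 8, 8, 8, 8]
step 3: w=[0.0048, 0.0921, 0.0921, 0.0921, 0.1438, 0.1438, 0.1438, 0.1438, 0.1438]  mean=1.4139  Neff=7.7617  idx=[1, 2, 3, 4, 5, 6, 6, 7, 8]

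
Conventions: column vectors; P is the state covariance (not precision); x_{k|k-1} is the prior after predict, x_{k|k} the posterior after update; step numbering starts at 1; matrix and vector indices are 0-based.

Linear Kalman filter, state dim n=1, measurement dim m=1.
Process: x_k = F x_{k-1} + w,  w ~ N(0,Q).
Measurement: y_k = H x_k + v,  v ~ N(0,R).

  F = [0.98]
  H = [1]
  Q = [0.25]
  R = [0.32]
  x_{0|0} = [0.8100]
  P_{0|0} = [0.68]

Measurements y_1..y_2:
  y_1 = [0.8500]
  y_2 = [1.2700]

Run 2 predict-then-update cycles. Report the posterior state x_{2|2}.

x_post = [1.0887]

step 1: x^-=[0.7938]  P^-=[0.9031]  S=[1.2231]  K=[0.7384]  nu=[0.0562]  x^+=[0.8353]  P^+=[0.2363]
step 2: x^-=[0.8186]  P^-=[0.4769]  S=[0.7969]  K=[0.5985]  nu=[0.4514]  x^+=[1.0887]  P^+=[0.1915]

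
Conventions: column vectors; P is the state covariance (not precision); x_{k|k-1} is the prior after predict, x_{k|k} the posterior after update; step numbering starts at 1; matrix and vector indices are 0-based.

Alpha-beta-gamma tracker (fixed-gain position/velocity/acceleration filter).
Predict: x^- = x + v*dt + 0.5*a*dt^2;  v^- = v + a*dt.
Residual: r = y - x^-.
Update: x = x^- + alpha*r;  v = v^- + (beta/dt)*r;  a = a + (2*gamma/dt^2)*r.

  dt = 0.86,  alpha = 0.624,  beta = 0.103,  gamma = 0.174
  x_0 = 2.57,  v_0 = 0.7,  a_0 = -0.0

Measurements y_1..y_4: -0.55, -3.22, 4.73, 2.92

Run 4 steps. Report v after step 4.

v_post = -2.2342

step 1: x_pred=3.1720  r=-3.7220  x^+=0.8495  v^+=0.2542  a^+=-1.7513
step 2: x_pred=0.4205  r=-3.6405  x^+=-1.8512  v^+=-1.6879  a^+=-3.4642
step 3: x_pred=-4.5838  r=9.3138  x^+=1.2280  v^+=-3.5516  a^+=0.9182
step 4: x_pred=-1.4869  r=4.4069  x^+=1.2630  v^+=-2.2342  a^+=2.9917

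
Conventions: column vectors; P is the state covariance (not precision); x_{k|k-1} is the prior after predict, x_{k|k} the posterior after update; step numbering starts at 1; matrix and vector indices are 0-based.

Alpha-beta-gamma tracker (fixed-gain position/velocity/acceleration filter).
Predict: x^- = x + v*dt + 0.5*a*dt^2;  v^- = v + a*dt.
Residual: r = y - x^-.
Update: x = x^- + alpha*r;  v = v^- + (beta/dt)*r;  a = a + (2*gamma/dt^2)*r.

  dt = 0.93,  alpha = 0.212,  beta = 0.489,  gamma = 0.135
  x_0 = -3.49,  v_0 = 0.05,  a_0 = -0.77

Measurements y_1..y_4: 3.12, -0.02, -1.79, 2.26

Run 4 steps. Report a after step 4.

step 1: x_pred=-3.7765  r=6.8965  x^+=-2.3144  v^+=2.9601  a^+=1.3829
step 2: x_pred=1.0365  r=-1.0565  x^+=0.8125  v^+=3.6907  a^+=1.0531
step 3: x_pred=4.7003  r=-6.4903  x^+=3.3244  v^+=1.2574  a^+=-0.9730
step 4: x_pred=4.0730  r=-1.8130  x^+=3.6886  v^+=-0.6007  a^+=-1.5390

a_post = -1.5390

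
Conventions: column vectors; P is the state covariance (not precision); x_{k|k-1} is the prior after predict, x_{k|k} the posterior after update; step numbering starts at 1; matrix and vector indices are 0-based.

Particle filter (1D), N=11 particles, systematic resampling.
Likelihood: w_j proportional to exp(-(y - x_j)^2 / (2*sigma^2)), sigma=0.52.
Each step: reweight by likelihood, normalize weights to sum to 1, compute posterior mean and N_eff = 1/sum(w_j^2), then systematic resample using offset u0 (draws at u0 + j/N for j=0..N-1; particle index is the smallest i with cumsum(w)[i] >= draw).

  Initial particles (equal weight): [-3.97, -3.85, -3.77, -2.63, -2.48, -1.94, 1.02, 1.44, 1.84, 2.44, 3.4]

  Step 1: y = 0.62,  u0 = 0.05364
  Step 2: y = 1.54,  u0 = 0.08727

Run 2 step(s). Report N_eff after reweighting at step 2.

N_eff = 10.4479

step 1: w=[0.0000, 0.0000, 0.0000, 0.0000, 0.0000, 0.0000, 0.6773, 0.2626, 0.0581, 0.0020, 0.0000]  mean=1.1807  Neff=1.8829  idx=[6, 6, 6, 6, 6, 6, 6, 7, 7, 7, 8]
step 2: w=[0.0755, 0.0755, 0.0755, 0.0755, 0.0755, 0.0755, 0.0755, 0.1221, 0.1221, 0.1221, 0.1053]  mean=1.2603  Neff=10.4479  idx=[1, 2, 3, 4, 5, 7, 7, 8, 9, 10, 10]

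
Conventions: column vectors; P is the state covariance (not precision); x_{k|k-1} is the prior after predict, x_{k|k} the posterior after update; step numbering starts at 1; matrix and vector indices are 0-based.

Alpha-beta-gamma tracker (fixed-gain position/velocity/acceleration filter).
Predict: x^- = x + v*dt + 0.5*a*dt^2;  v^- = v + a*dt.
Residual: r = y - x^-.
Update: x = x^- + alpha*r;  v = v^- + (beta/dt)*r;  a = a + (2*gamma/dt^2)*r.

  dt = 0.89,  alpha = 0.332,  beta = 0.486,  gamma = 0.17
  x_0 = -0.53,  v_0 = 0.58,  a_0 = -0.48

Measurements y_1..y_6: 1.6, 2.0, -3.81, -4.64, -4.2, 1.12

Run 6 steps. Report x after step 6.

x_post = -8.9467

step 1: x_pred=-0.2039  r=1.8039  x^+=0.3950  v^+=1.1379  a^+=0.2943
step 2: x_pred=1.5242  r=0.4758  x^+=1.6822  v^+=1.6596  a^+=0.4985
step 3: x_pred=3.3567  r=-7.1667  x^+=0.9773  v^+=-1.8102  a^+=-2.5777
step 4: x_pred=-1.6547  r=-2.9853  x^+=-2.6458  v^+=-5.7346  a^+=-3.8591
step 5: x_pred=-9.2779  r=5.0779  x^+=-7.5921  v^+=-6.3963  a^+=-1.6795
step 6: x_pred=-13.9499  r=15.0699  x^+=-8.9467  v^+=0.3382  a^+=4.7891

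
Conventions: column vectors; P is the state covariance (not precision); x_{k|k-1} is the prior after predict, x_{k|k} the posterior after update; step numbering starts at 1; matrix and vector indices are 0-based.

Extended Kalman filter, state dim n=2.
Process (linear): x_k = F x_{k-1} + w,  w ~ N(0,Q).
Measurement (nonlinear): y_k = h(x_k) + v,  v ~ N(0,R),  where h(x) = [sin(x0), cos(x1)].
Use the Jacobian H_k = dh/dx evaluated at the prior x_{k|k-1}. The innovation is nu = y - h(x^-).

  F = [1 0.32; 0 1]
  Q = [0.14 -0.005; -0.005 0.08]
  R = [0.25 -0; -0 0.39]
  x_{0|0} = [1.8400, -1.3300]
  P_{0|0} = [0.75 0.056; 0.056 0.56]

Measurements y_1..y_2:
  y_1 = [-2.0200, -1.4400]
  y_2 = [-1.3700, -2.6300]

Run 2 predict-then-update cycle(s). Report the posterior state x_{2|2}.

x_post = [-1.9251, -3.2487]

step 1: x^-=[1.4144, -1.3300]  P^-=[0.9832 0.2302; 0.2302 0.6400]  H_jac=[0.1558 0.0000; 0.0000 0.9711]  S=[0.2739 0.0348; 0.0348 0.9936]  K=[0.5330 0.2063; 0.0516 0.6237]  nu=[-3.0078, -1.6785]  x^+=[-0.5350, -2.5322]  P^+=[0.8554 0.0829; 0.0829 0.2505]
step 2: x^-=[-1.3453, -2.5322]  P^-=[1.0741 0.1580; 0.1580 0.3305]  H_jac=[0.2236 0.0000; 0.0000 0.5724]  S=[0.3037 0.0202; 0.0202 0.4983]  K=[0.7809 0.1498; 0.0913 0.3759]  nu=[-0.3953, -1.8100]  x^+=[-1.9251, -3.2487]  P^+=[0.8730 0.1021; 0.1021 0.2561]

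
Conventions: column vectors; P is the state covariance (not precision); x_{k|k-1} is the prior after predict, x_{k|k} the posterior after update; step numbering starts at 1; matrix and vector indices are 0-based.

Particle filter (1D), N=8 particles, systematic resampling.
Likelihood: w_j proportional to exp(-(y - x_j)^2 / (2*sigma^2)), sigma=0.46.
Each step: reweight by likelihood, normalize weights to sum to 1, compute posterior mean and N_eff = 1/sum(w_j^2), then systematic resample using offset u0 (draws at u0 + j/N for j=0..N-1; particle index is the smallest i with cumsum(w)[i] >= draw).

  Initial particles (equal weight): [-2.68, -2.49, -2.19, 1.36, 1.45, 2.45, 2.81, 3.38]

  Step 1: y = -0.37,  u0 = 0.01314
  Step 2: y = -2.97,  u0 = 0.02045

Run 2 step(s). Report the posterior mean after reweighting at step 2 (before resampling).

post_mean = -2.4029

step 1: w=[0.0020, 0.0146, 0.2383, 0.5069, 0.2383, 0.0000, 0.0000, 0.0000]  mean=0.4714  Neff=2.6976  idx=[1, 2, 3, 3, 3, 3, 4, 4]
step 2: w=[0.7095, 0.2905, 0.0000, 0.0000, 0.0000, 0.0000, 0.0000, 0.0000]  mean=-2.4029  Neff=1.7012  idx=[0, 0, 0, 0, 0, 0, 1, 1]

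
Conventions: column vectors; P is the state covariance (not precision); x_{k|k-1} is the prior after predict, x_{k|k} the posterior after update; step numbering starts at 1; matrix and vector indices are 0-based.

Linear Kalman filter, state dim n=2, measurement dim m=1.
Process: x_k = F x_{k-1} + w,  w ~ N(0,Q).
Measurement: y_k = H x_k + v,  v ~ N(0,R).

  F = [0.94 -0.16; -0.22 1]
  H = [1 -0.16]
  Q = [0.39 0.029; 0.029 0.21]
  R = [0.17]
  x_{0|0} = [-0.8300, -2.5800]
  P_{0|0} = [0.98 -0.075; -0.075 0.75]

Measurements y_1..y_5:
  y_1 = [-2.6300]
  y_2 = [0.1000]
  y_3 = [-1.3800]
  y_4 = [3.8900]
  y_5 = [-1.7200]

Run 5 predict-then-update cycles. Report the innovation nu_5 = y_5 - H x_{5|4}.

step 1: x^-=[-0.3674, -2.3974]  P^-=[1.2977 -0.3668; -0.3668 1.0404]  S=[1.6117]  K=[0.8416; -0.3309]  nu=[-2.6462]  x^+=[-2.5944, -1.5218]  P^+=[0.1562 0.0820; 0.0820 0.8640]
step 2: x^-=[-2.1952, -0.9511]  P^-=[0.5255 -0.0616; -0.0616 1.0455]  S=[0.7419]  K=[0.7215; -0.3085]  nu=[2.1430]  x^+=[-0.6490, -1.6121]  P^+=[0.1392 0.1035; 0.1035 0.9749]
step 3: x^-=[-0.3521, -1.4693]  P^-=[0.5068 -0.0548; -0.0548 1.1461]  S=[0.7237]  K=[0.7124; -0.3291]  nu=[-1.2630]  x^+=[-1.2519, -1.0537]  P^+=[0.1395 0.1149; 0.1149 1.0677]
step 4: x^-=[-1.0082, -0.7783]  P^-=[0.5060 -0.0586; -0.0586 1.2339]  S=[0.7264]  K=[0.7096; -0.3525]  nu=[4.7737]  x^+=[2.3790, -2.4611]  P^+=[0.1403 0.1231; 0.1231 1.1436]
step 5: x^-=[2.6301, -2.9845]  P^-=[0.5062 -0.0630; -0.0630 1.3063]  S=[0.7298]  K=[0.7074; -0.3727]  nu=[-4.8276]  x^+=[-0.7852, -1.1853]  P^+=[0.1410 0.1294; 0.1294 1.2049]

innov = [-4.8276]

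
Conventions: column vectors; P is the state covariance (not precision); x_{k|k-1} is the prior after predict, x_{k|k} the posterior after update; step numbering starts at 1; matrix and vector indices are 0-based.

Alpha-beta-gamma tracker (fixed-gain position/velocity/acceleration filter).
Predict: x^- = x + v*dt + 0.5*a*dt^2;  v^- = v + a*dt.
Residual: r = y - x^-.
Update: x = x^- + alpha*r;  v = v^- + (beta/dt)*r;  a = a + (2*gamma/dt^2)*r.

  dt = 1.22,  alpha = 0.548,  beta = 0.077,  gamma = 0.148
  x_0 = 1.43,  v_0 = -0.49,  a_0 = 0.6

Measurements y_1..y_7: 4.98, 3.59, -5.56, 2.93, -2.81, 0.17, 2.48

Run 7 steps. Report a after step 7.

a_post = 0.3898

step 1: x_pred=1.2787  r=3.7013  x^+=3.3070  v^+=0.4756  a^+=1.3361
step 2: x_pred=4.8816  r=-1.2916  x^+=4.1738  v^+=2.0241  a^+=1.0792
step 3: x_pred=7.4464  r=-13.0064  x^+=0.3189  v^+=2.5199  a^+=-1.5074
step 4: x_pred=2.2713  r=0.6587  x^+=2.6323  v^+=0.7224  a^+=-1.3764
step 5: x_pred=2.4894  r=-5.2994  x^+=-0.4147  v^+=-1.2912  a^+=-2.4303
step 6: x_pred=-3.7986  r=3.9686  x^+=-1.6238  v^+=-4.0057  a^+=-1.6410
step 7: x_pred=-7.7319  r=10.2119  x^+=-2.1358  v^+=-5.3632  a^+=0.3898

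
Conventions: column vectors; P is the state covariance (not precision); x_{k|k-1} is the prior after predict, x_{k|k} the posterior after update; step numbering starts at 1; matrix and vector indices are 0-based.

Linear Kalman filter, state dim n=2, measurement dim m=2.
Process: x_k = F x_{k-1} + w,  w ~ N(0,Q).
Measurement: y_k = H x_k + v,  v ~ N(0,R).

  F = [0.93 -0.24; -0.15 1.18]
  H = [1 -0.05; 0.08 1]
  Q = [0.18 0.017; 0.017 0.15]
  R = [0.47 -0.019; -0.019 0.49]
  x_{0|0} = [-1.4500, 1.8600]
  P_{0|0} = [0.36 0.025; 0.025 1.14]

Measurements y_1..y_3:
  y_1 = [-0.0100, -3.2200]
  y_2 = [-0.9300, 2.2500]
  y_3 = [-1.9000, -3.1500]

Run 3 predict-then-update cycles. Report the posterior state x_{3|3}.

step 1: x^-=[-1.7949, 2.4123]  P^-=[0.5459 -0.3277; -0.3277 1.7366]  S=[1.0530 -0.3886; -0.3886 2.1776]  K=[0.5201 -0.0376; -0.1112 0.7656]  nu=[1.9055, -5.4887]  x^+=[-0.5973, -2.0016]  P^+=[0.2428 -0.0477; -0.0477 0.3811]
step 2: x^-=[-0.0751, -2.2723]  P^-=[0.4332 -0.1789; -0.1789 0.7030]  S=[0.9229 -0.1977; -0.1977 1.1671]  K=[0.4697 -0.0440; -0.1095 0.5715]  nu=[-0.9685, 4.5283]  x^+=[-0.7294, 0.4217]  P^+=[0.2192 -0.0480; -0.0480 0.2860]
step 3: x^-=[-0.7796, 0.6070]  P^-=[0.4075 -0.1490; -0.1490 0.5701]  S=[0.8938 -0.1633; -0.1633 1.0389]  K=[0.4569 -0.0402; -0.1034 0.5210]  nu=[-1.0901, -3.6946]  x^+=[-1.1290, -1.2054]  P^+=[0.2132 -0.0454; -0.0454 0.2609]

x_post = [-1.1290, -1.2054]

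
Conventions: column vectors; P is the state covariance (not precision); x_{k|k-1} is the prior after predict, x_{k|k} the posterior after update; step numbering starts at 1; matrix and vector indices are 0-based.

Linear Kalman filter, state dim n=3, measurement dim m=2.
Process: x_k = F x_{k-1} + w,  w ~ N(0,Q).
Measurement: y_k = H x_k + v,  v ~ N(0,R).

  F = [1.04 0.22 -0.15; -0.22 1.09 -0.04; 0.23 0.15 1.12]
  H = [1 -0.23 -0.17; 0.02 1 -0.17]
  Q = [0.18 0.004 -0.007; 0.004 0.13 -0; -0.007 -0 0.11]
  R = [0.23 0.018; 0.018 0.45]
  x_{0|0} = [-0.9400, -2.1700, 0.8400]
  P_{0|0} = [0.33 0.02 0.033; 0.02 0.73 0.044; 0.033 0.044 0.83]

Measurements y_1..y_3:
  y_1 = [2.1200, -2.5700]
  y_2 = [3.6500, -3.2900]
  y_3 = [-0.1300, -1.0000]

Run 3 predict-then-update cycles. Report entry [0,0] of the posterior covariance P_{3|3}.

P_post[0,0] = 0.1959

step 1: x^-=[-1.5810, -2.1921, 0.3991]  P^-=[0.5869 0.1224 0.0079; 0.1224 1.0018 0.1148; 0.0079 0.1148 1.2182]  S=[0.8551 -0.0601; -0.0601 1.4530]  K=[0.6602 0.1187; -0.1019 0.6735; -0.2691 -0.0745]  nu=[3.2647, -0.2784]  x^+=[0.5413, -2.7122, -0.4587]  P^+=[0.2031 0.0897 0.1678; 0.0897 0.3256 0.1539; 0.1678 0.1539 1.1506]
step 2: x^-=[0.0350, -3.0570, -0.7961]  P^-=[0.4199 0.1119 0.1016; 0.1119 0.4750 0.1550; 0.1016 0.1550 1.7157]  S=[0.6507 0.0402; 0.0402 0.9259]  K=[0.5739 0.0864; -0.0667 0.4899; -0.3387 -0.1307]  nu=[2.7765, -0.3690]  x^+=[1.5965, -3.4229, -1.6883]  P^+=[0.1947 0.0866 0.2428; 0.0866 0.2525 0.2059; 0.2428 0.2059 1.6217]
step 3: x^-=[1.1606, -4.0147, -2.0372]  P^-=[0.3896 0.0861 0.1139; 0.0861 0.3869 0.1657; 0.1139 0.1657 2.3605]  S=[0.6429 0.0493; 0.0493 0.8515]  K=[0.5408 0.0562; -0.0811 0.4279; -0.4875 -0.2457]  nu=[-2.5603, 2.6452]  x^+=[-0.0752, -2.6751, -1.4391]  P^+=[0.1959 0.0826 0.3030; 0.0826 0.2301 0.2392; 0.3030 0.2392 2.1445]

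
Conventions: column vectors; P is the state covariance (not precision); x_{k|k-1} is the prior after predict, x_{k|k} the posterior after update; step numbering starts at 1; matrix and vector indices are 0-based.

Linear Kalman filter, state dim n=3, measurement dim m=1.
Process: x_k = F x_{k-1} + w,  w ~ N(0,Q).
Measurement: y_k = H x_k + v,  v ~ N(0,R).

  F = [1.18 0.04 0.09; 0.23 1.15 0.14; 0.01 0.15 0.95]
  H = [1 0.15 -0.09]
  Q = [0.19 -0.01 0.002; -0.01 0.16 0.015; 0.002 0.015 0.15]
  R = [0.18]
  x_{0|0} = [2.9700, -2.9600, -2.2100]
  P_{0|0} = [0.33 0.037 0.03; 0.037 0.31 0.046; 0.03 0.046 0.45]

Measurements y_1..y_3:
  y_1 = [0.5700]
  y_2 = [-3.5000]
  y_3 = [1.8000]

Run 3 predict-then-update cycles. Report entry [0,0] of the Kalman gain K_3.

K[0,0] = 0.6587

step 1: x^-=[3.1873, -3.0303, -2.5138]  P^-=[0.6638 0.1606 0.0888; 0.1606 0.6326 0.1886; 0.0888 0.1886 0.5769]  S=[0.8898]  K=[0.7641; 0.2681; 0.0733]  nu=[-2.3890]  x^+=[1.3619, -3.6707, -2.6888]  P^+=[0.1443 -0.0216 0.0390; -0.0216 0.5686 0.1711; 0.0390 0.1711 0.5721]
step 2: x^-=[1.2182, -4.2846, -3.0914]  P^-=[0.4039 0.0589 0.1048; 0.0589 0.9770 0.3876; 0.1048 0.3876 0.7286]  S=[0.6002]  K=[0.6721; 0.2842; 0.1622]  nu=[-4.3537]  x^+=[-1.7077, -5.5218, -3.7975]  P^+=[0.1329 -0.0557 0.0394; -0.0557 0.9285 0.3600; 0.0394 0.3600 0.7128]
step 3: x^-=[-2.5778, -7.2745, -4.4530]  P^-=[0.3880 0.0482 0.1229; 0.0482 1.4980 0.6772; 0.1229 0.6772 0.9174]  S=[0.5832]  K=[0.6587; 0.3635; 0.2433]  nu=[5.0682]  x^+=[0.7607, -5.4324, -3.2197]  P^+=[0.1349 -0.0914 0.0294; -0.0914 1.4209 0.6256; 0.0294 0.6256 0.8829]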